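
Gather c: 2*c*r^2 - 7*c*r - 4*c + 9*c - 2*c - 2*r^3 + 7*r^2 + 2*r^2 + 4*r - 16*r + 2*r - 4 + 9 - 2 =c*(2*r^2 - 7*r + 3) - 2*r^3 + 9*r^2 - 10*r + 3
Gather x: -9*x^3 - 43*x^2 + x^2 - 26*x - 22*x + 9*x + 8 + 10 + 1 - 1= -9*x^3 - 42*x^2 - 39*x + 18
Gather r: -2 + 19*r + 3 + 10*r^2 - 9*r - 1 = 10*r^2 + 10*r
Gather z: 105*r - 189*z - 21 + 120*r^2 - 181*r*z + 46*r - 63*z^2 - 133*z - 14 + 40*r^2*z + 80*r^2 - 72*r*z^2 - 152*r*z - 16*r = 200*r^2 + 135*r + z^2*(-72*r - 63) + z*(40*r^2 - 333*r - 322) - 35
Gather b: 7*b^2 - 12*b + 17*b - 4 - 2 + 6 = 7*b^2 + 5*b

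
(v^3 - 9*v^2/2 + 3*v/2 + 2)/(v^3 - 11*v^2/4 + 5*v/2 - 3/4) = 2*(2*v^2 - 7*v - 4)/(4*v^2 - 7*v + 3)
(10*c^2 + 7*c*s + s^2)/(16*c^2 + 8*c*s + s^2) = (10*c^2 + 7*c*s + s^2)/(16*c^2 + 8*c*s + s^2)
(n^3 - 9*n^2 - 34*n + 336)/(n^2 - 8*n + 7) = (n^2 - 2*n - 48)/(n - 1)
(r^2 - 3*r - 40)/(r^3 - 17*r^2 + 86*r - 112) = (r + 5)/(r^2 - 9*r + 14)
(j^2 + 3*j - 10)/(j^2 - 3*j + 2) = (j + 5)/(j - 1)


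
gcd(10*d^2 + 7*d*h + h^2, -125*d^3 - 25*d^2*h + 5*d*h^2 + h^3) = 5*d + h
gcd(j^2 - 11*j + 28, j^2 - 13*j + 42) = j - 7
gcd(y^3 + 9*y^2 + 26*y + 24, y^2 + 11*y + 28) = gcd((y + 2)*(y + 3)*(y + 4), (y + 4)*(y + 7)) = y + 4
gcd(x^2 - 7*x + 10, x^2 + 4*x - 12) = x - 2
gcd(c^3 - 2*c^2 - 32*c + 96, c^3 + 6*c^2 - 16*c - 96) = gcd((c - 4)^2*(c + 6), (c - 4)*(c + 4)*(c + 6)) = c^2 + 2*c - 24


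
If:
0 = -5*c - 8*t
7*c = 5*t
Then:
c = 0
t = 0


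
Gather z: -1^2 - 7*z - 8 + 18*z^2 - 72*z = 18*z^2 - 79*z - 9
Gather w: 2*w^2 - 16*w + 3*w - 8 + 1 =2*w^2 - 13*w - 7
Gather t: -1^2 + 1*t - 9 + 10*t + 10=11*t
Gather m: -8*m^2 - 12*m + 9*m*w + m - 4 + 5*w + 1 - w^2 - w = -8*m^2 + m*(9*w - 11) - w^2 + 4*w - 3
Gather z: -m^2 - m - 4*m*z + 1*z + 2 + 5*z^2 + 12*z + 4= -m^2 - m + 5*z^2 + z*(13 - 4*m) + 6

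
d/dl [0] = 0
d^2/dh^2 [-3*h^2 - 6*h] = -6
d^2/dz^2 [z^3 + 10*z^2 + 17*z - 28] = 6*z + 20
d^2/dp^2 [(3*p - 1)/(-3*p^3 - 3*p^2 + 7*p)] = 2*(-81*p^5 - 27*p^4 - 18*p^3 - 36*p^2 - 63*p + 49)/(p^3*(27*p^6 + 81*p^5 - 108*p^4 - 351*p^3 + 252*p^2 + 441*p - 343))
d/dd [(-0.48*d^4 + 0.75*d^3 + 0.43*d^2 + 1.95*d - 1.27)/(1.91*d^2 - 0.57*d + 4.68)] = (-1.8336*d^5 + 2.2533*d^4 - 9.8406*d^3 + 6.5604*d^2 + 8.8762*d + 8.4021)/(3.6481*d^4 - 2.1774*d^3 + 18.2025*d^2 - 5.3352*d + 21.9024)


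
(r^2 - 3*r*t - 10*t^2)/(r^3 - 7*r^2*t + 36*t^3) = (r - 5*t)/(r^2 - 9*r*t + 18*t^2)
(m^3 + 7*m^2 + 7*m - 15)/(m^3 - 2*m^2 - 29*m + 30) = (m + 3)/(m - 6)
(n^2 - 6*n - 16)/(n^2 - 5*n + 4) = (n^2 - 6*n - 16)/(n^2 - 5*n + 4)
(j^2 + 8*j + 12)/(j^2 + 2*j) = (j + 6)/j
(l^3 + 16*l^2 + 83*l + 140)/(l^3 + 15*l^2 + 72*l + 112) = (l + 5)/(l + 4)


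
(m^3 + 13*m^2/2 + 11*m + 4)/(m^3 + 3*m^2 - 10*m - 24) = (m + 1/2)/(m - 3)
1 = 1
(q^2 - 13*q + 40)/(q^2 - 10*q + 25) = (q - 8)/(q - 5)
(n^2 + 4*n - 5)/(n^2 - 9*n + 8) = (n + 5)/(n - 8)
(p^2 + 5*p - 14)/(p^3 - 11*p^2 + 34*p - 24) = (p^2 + 5*p - 14)/(p^3 - 11*p^2 + 34*p - 24)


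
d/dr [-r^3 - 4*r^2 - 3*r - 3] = -3*r^2 - 8*r - 3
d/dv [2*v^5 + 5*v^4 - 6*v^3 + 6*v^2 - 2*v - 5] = 10*v^4 + 20*v^3 - 18*v^2 + 12*v - 2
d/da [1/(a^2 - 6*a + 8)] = 2*(3 - a)/(a^2 - 6*a + 8)^2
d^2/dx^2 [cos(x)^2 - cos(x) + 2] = cos(x) - 2*cos(2*x)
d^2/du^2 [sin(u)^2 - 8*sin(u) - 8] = 8*sin(u) + 2*cos(2*u)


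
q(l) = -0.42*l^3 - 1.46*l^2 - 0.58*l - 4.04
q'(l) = -1.26*l^2 - 2.92*l - 0.58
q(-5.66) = 28.63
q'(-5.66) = -24.42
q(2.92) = -28.64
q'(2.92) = -19.85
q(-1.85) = -5.30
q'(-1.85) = 0.51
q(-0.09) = -4.00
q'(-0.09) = -0.33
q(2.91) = -28.44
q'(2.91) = -19.75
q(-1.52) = -5.06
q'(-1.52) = 0.95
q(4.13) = -60.93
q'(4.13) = -34.13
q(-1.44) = -4.98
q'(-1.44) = 1.01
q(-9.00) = 189.10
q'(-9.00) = -76.36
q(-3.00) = -4.10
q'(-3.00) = -3.16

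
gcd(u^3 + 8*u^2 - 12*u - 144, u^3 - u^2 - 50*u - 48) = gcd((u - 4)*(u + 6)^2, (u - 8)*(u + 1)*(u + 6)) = u + 6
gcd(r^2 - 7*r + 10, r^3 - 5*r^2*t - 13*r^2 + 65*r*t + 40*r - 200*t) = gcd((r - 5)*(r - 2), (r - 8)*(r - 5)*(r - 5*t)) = r - 5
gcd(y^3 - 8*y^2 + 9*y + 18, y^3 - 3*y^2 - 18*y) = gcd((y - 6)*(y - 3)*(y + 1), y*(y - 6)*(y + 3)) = y - 6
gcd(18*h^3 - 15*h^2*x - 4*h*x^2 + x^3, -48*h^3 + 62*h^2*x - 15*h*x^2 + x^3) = 6*h^2 - 7*h*x + x^2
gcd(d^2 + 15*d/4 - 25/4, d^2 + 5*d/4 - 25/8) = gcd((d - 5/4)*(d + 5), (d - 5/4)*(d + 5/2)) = d - 5/4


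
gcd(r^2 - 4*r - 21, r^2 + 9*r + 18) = r + 3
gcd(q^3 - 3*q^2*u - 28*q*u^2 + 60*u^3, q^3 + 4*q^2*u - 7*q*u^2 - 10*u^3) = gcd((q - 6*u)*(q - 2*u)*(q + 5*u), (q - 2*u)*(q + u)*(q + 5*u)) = q^2 + 3*q*u - 10*u^2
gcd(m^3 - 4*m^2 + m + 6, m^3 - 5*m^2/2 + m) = m - 2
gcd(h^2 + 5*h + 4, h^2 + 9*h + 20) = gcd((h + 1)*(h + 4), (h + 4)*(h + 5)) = h + 4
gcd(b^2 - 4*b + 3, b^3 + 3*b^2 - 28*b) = 1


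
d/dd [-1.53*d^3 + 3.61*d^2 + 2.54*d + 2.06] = -4.59*d^2 + 7.22*d + 2.54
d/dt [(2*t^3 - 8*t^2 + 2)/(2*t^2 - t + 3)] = 2*(2*t^4 - 2*t^3 + 13*t^2 - 28*t + 1)/(4*t^4 - 4*t^3 + 13*t^2 - 6*t + 9)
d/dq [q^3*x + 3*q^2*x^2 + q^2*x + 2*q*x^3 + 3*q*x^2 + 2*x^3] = x*(3*q^2 + 6*q*x + 2*q + 2*x^2 + 3*x)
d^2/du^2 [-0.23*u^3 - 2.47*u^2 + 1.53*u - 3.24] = -1.38*u - 4.94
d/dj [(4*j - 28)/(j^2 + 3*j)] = 4*(-j^2 + 14*j + 21)/(j^2*(j^2 + 6*j + 9))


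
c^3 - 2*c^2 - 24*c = c*(c - 6)*(c + 4)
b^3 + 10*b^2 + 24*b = b*(b + 4)*(b + 6)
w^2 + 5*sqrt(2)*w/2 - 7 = (w - sqrt(2))*(w + 7*sqrt(2)/2)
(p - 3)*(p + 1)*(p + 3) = p^3 + p^2 - 9*p - 9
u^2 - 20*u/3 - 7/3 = (u - 7)*(u + 1/3)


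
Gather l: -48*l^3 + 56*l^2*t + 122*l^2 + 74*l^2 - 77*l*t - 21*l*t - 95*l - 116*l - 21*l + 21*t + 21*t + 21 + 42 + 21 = -48*l^3 + l^2*(56*t + 196) + l*(-98*t - 232) + 42*t + 84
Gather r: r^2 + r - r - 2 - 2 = r^2 - 4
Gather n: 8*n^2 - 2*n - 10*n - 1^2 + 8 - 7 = 8*n^2 - 12*n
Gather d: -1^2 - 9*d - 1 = -9*d - 2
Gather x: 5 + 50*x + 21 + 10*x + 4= 60*x + 30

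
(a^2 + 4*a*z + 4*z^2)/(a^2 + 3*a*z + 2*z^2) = (a + 2*z)/(a + z)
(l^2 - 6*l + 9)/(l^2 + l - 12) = (l - 3)/(l + 4)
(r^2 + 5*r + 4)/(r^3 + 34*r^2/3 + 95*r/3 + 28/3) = 3*(r + 1)/(3*r^2 + 22*r + 7)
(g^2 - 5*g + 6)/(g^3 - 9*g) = (g - 2)/(g*(g + 3))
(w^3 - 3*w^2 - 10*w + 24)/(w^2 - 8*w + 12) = (w^2 - w - 12)/(w - 6)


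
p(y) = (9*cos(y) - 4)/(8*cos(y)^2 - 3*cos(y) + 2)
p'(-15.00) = -0.69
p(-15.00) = -1.22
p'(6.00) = 0.01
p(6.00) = 0.71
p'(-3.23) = 0.07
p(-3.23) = -1.00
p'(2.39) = 0.76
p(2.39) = -1.25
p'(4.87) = 4.73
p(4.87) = -1.50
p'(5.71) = 0.18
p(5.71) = 0.69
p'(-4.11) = 1.12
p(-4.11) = -1.45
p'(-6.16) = 0.00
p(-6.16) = 0.71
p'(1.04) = -2.68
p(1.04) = 0.22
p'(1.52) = -2.59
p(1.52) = -1.90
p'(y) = (16*sin(y)*cos(y) - 3*sin(y))*(9*cos(y) - 4)/(8*cos(y)^2 - 3*cos(y) + 2)^2 - 9*sin(y)/(8*cos(y)^2 - 3*cos(y) + 2)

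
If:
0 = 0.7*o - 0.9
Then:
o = 1.29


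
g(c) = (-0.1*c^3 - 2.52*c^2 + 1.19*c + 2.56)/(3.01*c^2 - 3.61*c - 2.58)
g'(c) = (3.61 - 6.02*c)*(-0.1*c^3 - 2.52*c^2 + 1.19*c + 2.56)/(3.01*c^2 - 3.61*c - 2.58)^2 + (-0.3*c^2 - 5.04*c + 1.19)/(3.01*c^2 - 3.61*c - 2.58) = (-0.301*c^4 + 0.722*c^3 + 6.2893*c^2 - 2.408*c + 6.1714)/(9.0601*c^4 - 21.7322*c^3 - 2.4995*c^2 + 18.6276*c + 6.6564)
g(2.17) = -2.06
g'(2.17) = 2.21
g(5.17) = -1.22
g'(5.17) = 0.01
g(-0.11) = -1.12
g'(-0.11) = 1.41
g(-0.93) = -0.19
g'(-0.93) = 1.14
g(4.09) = -1.26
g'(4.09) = 0.06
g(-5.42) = -0.59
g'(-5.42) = -0.02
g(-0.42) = -3.05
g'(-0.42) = 28.99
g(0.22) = -0.84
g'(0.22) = 0.57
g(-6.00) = -0.58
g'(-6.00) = -0.02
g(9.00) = -1.26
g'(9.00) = -0.02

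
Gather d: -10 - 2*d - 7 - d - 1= -3*d - 18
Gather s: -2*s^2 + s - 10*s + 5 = -2*s^2 - 9*s + 5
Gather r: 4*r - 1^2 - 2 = 4*r - 3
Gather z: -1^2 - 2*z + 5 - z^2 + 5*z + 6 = -z^2 + 3*z + 10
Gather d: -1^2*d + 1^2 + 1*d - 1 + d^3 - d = d^3 - d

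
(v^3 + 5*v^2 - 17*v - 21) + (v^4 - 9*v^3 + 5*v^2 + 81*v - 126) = v^4 - 8*v^3 + 10*v^2 + 64*v - 147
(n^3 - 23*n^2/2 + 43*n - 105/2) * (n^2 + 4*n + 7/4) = n^5 - 15*n^4/2 - 5*n^3/4 + 795*n^2/8 - 539*n/4 - 735/8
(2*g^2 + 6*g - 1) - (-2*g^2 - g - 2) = 4*g^2 + 7*g + 1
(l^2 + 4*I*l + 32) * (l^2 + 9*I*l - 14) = l^4 + 13*I*l^3 - 18*l^2 + 232*I*l - 448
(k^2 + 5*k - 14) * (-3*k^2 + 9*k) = -3*k^4 - 6*k^3 + 87*k^2 - 126*k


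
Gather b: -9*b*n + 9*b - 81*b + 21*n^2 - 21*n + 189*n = b*(-9*n - 72) + 21*n^2 + 168*n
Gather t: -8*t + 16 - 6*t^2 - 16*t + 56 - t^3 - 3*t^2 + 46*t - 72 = -t^3 - 9*t^2 + 22*t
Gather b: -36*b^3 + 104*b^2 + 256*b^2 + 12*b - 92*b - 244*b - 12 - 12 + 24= -36*b^3 + 360*b^2 - 324*b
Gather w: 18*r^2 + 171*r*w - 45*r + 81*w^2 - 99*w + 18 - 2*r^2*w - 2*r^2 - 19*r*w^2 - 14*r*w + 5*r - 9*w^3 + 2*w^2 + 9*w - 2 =16*r^2 - 40*r - 9*w^3 + w^2*(83 - 19*r) + w*(-2*r^2 + 157*r - 90) + 16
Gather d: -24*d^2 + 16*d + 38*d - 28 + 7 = -24*d^2 + 54*d - 21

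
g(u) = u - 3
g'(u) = 1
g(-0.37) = -3.37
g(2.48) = -0.52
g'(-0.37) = 1.00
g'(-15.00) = 1.00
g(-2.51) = -5.51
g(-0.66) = -3.66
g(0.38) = -2.62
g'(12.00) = 1.00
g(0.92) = -2.08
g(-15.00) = -18.00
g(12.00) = 9.00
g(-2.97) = -5.97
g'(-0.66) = 1.00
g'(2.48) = 1.00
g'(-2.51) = 1.00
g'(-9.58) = 1.00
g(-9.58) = -12.58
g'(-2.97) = 1.00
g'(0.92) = 1.00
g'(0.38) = 1.00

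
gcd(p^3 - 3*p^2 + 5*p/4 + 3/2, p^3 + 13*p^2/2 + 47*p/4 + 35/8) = p + 1/2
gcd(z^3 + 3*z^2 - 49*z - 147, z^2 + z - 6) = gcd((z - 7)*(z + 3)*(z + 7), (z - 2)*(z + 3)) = z + 3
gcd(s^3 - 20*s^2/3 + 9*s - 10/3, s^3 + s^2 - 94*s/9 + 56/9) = s - 2/3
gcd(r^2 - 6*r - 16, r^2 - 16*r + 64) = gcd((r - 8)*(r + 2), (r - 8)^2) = r - 8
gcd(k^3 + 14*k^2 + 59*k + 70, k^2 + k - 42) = k + 7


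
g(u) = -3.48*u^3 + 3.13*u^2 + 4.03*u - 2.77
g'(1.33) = -6.11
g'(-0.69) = -5.26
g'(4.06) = -142.64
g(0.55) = -0.19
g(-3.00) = 107.27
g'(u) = -10.44*u^2 + 6.26*u + 4.03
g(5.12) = -367.16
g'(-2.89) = -101.26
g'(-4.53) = -238.57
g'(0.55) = 4.31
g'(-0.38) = 0.14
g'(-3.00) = -108.71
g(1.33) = -0.06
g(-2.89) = 95.72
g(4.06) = -167.71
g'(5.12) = -237.60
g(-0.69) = -2.92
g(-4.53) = 366.70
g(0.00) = -2.77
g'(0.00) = 4.03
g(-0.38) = -3.66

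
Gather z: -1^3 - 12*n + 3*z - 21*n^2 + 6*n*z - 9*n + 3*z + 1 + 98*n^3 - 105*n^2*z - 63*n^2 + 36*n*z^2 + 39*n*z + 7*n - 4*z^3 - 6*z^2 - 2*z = 98*n^3 - 84*n^2 - 14*n - 4*z^3 + z^2*(36*n - 6) + z*(-105*n^2 + 45*n + 4)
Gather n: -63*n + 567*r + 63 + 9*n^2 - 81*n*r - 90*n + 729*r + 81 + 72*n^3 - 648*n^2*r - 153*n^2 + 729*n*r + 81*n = 72*n^3 + n^2*(-648*r - 144) + n*(648*r - 72) + 1296*r + 144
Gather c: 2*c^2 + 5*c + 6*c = 2*c^2 + 11*c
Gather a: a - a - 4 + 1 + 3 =0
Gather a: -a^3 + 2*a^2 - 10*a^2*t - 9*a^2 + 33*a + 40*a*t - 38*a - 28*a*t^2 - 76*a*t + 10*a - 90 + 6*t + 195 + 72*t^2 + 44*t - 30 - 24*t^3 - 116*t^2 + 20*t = -a^3 + a^2*(-10*t - 7) + a*(-28*t^2 - 36*t + 5) - 24*t^3 - 44*t^2 + 70*t + 75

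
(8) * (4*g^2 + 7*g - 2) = 32*g^2 + 56*g - 16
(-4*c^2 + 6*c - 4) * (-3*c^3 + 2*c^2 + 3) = 12*c^5 - 26*c^4 + 24*c^3 - 20*c^2 + 18*c - 12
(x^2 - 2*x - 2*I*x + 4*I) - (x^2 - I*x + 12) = -2*x - I*x - 12 + 4*I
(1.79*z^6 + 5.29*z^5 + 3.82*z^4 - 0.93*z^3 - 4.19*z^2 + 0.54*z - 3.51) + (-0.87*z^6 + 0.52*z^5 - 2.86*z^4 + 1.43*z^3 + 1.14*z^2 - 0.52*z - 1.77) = 0.92*z^6 + 5.81*z^5 + 0.96*z^4 + 0.5*z^3 - 3.05*z^2 + 0.02*z - 5.28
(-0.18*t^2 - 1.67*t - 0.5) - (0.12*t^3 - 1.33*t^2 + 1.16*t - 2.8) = -0.12*t^3 + 1.15*t^2 - 2.83*t + 2.3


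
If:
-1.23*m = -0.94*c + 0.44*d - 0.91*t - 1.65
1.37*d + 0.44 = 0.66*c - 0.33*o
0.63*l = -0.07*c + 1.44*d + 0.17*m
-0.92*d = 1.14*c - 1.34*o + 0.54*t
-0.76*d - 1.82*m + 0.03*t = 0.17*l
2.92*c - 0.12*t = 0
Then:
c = -0.07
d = -0.15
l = -0.31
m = 0.06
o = -0.86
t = -1.73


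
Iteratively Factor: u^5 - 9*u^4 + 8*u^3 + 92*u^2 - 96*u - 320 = (u + 2)*(u^4 - 11*u^3 + 30*u^2 + 32*u - 160) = (u - 4)*(u + 2)*(u^3 - 7*u^2 + 2*u + 40) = (u - 4)^2*(u + 2)*(u^2 - 3*u - 10) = (u - 5)*(u - 4)^2*(u + 2)*(u + 2)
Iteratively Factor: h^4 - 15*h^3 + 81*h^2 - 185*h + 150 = (h - 5)*(h^3 - 10*h^2 + 31*h - 30) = (h - 5)^2*(h^2 - 5*h + 6) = (h - 5)^2*(h - 2)*(h - 3)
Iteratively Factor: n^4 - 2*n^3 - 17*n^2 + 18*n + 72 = (n + 2)*(n^3 - 4*n^2 - 9*n + 36) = (n - 3)*(n + 2)*(n^2 - n - 12) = (n - 3)*(n + 2)*(n + 3)*(n - 4)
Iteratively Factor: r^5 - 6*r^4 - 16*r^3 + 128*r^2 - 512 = (r - 4)*(r^4 - 2*r^3 - 24*r^2 + 32*r + 128) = (r - 4)*(r + 2)*(r^3 - 4*r^2 - 16*r + 64) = (r - 4)*(r + 2)*(r + 4)*(r^2 - 8*r + 16) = (r - 4)^2*(r + 2)*(r + 4)*(r - 4)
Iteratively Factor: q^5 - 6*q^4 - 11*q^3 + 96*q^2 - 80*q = (q - 5)*(q^4 - q^3 - 16*q^2 + 16*q) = (q - 5)*(q + 4)*(q^3 - 5*q^2 + 4*q) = (q - 5)*(q - 1)*(q + 4)*(q^2 - 4*q) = q*(q - 5)*(q - 1)*(q + 4)*(q - 4)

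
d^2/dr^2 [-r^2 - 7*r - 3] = -2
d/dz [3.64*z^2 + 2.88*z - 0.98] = 7.28*z + 2.88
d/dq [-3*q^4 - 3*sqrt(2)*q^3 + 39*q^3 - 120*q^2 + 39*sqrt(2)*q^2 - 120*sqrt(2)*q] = -12*q^3 - 9*sqrt(2)*q^2 + 117*q^2 - 240*q + 78*sqrt(2)*q - 120*sqrt(2)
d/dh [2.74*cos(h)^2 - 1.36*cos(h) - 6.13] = (1.36 - 5.48*cos(h))*sin(h)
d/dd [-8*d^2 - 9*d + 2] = -16*d - 9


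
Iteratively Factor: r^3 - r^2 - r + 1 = (r + 1)*(r^2 - 2*r + 1) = (r - 1)*(r + 1)*(r - 1)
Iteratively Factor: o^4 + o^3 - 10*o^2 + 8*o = (o - 2)*(o^3 + 3*o^2 - 4*o) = (o - 2)*(o - 1)*(o^2 + 4*o) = o*(o - 2)*(o - 1)*(o + 4)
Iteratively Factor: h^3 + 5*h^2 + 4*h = (h + 1)*(h^2 + 4*h) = (h + 1)*(h + 4)*(h)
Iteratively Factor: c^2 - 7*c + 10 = (c - 5)*(c - 2)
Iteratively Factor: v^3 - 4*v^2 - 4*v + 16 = (v - 4)*(v^2 - 4) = (v - 4)*(v - 2)*(v + 2)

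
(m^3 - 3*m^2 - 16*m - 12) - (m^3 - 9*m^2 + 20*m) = 6*m^2 - 36*m - 12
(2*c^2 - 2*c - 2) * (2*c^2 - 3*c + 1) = 4*c^4 - 10*c^3 + 4*c^2 + 4*c - 2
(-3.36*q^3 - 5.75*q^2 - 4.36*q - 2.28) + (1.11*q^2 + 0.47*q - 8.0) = -3.36*q^3 - 4.64*q^2 - 3.89*q - 10.28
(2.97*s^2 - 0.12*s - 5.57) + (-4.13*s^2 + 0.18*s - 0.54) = -1.16*s^2 + 0.06*s - 6.11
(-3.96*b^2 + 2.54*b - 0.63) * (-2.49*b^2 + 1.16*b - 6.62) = 9.8604*b^4 - 10.9182*b^3 + 30.7303*b^2 - 17.5456*b + 4.1706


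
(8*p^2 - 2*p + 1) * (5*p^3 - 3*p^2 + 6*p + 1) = 40*p^5 - 34*p^4 + 59*p^3 - 7*p^2 + 4*p + 1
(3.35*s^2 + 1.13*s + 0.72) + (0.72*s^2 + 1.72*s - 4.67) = 4.07*s^2 + 2.85*s - 3.95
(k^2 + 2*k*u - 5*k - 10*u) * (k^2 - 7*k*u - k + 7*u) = k^4 - 5*k^3*u - 6*k^3 - 14*k^2*u^2 + 30*k^2*u + 5*k^2 + 84*k*u^2 - 25*k*u - 70*u^2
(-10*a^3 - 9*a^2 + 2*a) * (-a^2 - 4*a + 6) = 10*a^5 + 49*a^4 - 26*a^3 - 62*a^2 + 12*a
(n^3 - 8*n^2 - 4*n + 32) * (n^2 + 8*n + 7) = n^5 - 61*n^3 - 56*n^2 + 228*n + 224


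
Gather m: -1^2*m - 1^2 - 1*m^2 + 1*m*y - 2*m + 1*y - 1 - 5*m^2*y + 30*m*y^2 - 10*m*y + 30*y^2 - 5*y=m^2*(-5*y - 1) + m*(30*y^2 - 9*y - 3) + 30*y^2 - 4*y - 2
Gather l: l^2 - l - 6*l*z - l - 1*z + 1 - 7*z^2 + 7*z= l^2 + l*(-6*z - 2) - 7*z^2 + 6*z + 1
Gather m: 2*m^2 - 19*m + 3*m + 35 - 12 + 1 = 2*m^2 - 16*m + 24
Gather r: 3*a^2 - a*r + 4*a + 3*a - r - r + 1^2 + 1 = 3*a^2 + 7*a + r*(-a - 2) + 2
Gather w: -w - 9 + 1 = -w - 8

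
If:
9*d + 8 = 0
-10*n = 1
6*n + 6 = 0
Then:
No Solution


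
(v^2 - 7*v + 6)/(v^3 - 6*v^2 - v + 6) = 1/(v + 1)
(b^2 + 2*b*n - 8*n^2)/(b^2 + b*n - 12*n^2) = (b - 2*n)/(b - 3*n)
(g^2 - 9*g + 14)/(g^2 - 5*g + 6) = (g - 7)/(g - 3)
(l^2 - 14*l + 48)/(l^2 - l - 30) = (l - 8)/(l + 5)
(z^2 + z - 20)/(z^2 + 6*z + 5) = (z - 4)/(z + 1)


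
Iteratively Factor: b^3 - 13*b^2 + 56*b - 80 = (b - 4)*(b^2 - 9*b + 20) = (b - 4)^2*(b - 5)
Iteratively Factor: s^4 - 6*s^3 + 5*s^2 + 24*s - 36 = (s - 2)*(s^3 - 4*s^2 - 3*s + 18) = (s - 2)*(s + 2)*(s^2 - 6*s + 9) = (s - 3)*(s - 2)*(s + 2)*(s - 3)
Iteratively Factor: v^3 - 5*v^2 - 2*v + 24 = (v + 2)*(v^2 - 7*v + 12) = (v - 3)*(v + 2)*(v - 4)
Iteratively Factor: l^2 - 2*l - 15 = (l + 3)*(l - 5)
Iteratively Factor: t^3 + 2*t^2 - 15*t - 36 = (t + 3)*(t^2 - t - 12) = (t + 3)^2*(t - 4)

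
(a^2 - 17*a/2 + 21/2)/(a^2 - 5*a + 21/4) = 2*(a - 7)/(2*a - 7)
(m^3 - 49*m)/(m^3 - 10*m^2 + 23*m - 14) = m*(m + 7)/(m^2 - 3*m + 2)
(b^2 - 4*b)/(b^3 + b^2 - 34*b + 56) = b/(b^2 + 5*b - 14)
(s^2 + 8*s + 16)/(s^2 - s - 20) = (s + 4)/(s - 5)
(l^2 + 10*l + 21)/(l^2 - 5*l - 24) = (l + 7)/(l - 8)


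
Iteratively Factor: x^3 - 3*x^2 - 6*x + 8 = (x + 2)*(x^2 - 5*x + 4) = (x - 1)*(x + 2)*(x - 4)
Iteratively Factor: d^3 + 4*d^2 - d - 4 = (d + 4)*(d^2 - 1) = (d + 1)*(d + 4)*(d - 1)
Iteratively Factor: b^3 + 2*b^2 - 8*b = (b + 4)*(b^2 - 2*b) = b*(b + 4)*(b - 2)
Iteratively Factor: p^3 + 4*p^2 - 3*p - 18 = (p + 3)*(p^2 + p - 6) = (p - 2)*(p + 3)*(p + 3)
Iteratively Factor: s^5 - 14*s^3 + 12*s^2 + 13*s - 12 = (s - 1)*(s^4 + s^3 - 13*s^2 - s + 12) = (s - 1)*(s + 4)*(s^3 - 3*s^2 - s + 3) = (s - 1)*(s + 1)*(s + 4)*(s^2 - 4*s + 3) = (s - 3)*(s - 1)*(s + 1)*(s + 4)*(s - 1)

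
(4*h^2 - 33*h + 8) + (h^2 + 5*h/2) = 5*h^2 - 61*h/2 + 8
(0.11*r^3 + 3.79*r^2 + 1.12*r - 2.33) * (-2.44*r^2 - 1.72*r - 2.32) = -0.2684*r^5 - 9.4368*r^4 - 9.5068*r^3 - 5.034*r^2 + 1.4092*r + 5.4056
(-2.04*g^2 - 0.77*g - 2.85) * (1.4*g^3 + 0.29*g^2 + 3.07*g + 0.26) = -2.856*g^5 - 1.6696*g^4 - 10.4761*g^3 - 3.7208*g^2 - 8.9497*g - 0.741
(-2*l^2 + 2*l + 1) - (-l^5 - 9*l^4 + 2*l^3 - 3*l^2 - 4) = l^5 + 9*l^4 - 2*l^3 + l^2 + 2*l + 5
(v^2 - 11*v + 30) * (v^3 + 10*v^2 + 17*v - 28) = v^5 - v^4 - 63*v^3 + 85*v^2 + 818*v - 840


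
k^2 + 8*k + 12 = (k + 2)*(k + 6)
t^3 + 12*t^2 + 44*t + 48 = (t + 2)*(t + 4)*(t + 6)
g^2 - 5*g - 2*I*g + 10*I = (g - 5)*(g - 2*I)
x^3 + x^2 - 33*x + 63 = (x - 3)^2*(x + 7)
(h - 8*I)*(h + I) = h^2 - 7*I*h + 8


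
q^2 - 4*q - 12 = (q - 6)*(q + 2)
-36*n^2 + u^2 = (-6*n + u)*(6*n + u)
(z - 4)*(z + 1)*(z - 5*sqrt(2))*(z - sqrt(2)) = z^4 - 6*sqrt(2)*z^3 - 3*z^3 + 6*z^2 + 18*sqrt(2)*z^2 - 30*z + 24*sqrt(2)*z - 40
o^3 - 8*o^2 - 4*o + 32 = (o - 8)*(o - 2)*(o + 2)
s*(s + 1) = s^2 + s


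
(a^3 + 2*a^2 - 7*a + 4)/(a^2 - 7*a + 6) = (a^2 + 3*a - 4)/(a - 6)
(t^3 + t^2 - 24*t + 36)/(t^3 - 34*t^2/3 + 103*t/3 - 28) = 3*(t^2 + 4*t - 12)/(3*t^2 - 25*t + 28)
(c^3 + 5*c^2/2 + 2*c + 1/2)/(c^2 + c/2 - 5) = (2*c^3 + 5*c^2 + 4*c + 1)/(2*c^2 + c - 10)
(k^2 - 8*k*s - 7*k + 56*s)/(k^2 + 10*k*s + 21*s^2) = (k^2 - 8*k*s - 7*k + 56*s)/(k^2 + 10*k*s + 21*s^2)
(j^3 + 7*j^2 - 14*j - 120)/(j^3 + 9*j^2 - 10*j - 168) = (j + 5)/(j + 7)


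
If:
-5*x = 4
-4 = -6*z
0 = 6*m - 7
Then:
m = 7/6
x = -4/5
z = 2/3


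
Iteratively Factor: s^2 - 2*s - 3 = (s + 1)*(s - 3)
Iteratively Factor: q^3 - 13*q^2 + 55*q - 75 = (q - 3)*(q^2 - 10*q + 25) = (q - 5)*(q - 3)*(q - 5)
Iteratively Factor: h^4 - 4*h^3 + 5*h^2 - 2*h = (h - 1)*(h^3 - 3*h^2 + 2*h) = (h - 1)^2*(h^2 - 2*h) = h*(h - 1)^2*(h - 2)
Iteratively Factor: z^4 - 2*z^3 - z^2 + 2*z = (z - 2)*(z^3 - z) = (z - 2)*(z + 1)*(z^2 - z) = (z - 2)*(z - 1)*(z + 1)*(z)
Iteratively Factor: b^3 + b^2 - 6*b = (b)*(b^2 + b - 6) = b*(b - 2)*(b + 3)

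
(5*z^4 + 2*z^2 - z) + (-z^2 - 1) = 5*z^4 + z^2 - z - 1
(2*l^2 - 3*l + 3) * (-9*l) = -18*l^3 + 27*l^2 - 27*l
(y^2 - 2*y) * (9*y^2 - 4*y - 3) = 9*y^4 - 22*y^3 + 5*y^2 + 6*y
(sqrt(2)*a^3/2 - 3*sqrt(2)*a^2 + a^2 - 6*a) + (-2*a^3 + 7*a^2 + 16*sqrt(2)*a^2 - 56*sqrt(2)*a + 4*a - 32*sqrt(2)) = -2*a^3 + sqrt(2)*a^3/2 + 8*a^2 + 13*sqrt(2)*a^2 - 56*sqrt(2)*a - 2*a - 32*sqrt(2)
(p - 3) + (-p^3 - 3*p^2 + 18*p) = -p^3 - 3*p^2 + 19*p - 3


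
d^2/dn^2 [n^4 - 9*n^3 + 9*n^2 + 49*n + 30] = 12*n^2 - 54*n + 18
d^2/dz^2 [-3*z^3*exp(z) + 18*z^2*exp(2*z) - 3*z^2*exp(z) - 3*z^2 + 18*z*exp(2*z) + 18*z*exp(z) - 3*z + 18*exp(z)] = -3*z^3*exp(z) + 72*z^2*exp(2*z) - 21*z^2*exp(z) + 216*z*exp(2*z) - 12*z*exp(z) + 108*exp(2*z) + 48*exp(z) - 6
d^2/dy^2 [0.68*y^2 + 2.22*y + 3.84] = 1.36000000000000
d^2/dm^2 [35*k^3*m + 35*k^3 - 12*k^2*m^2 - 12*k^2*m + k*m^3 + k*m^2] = 2*k*(-12*k + 3*m + 1)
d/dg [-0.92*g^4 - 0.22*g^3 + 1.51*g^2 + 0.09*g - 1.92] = -3.68*g^3 - 0.66*g^2 + 3.02*g + 0.09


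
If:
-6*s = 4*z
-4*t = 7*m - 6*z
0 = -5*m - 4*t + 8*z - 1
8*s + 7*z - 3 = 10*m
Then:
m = -13/70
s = -16/35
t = 379/280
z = 24/35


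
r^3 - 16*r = r*(r - 4)*(r + 4)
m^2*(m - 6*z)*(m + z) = m^4 - 5*m^3*z - 6*m^2*z^2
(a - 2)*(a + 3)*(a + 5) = a^3 + 6*a^2 - a - 30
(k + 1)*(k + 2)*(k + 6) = k^3 + 9*k^2 + 20*k + 12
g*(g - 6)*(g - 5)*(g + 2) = g^4 - 9*g^3 + 8*g^2 + 60*g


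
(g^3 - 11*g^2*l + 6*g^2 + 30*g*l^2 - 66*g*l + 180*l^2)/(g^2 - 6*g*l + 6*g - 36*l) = g - 5*l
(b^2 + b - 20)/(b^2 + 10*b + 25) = (b - 4)/(b + 5)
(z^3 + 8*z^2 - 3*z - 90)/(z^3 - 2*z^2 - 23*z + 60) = (z + 6)/(z - 4)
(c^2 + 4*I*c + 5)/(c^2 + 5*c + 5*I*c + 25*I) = (c - I)/(c + 5)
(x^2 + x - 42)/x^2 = (x^2 + x - 42)/x^2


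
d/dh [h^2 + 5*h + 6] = 2*h + 5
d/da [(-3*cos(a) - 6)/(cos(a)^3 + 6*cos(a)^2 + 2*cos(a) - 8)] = -3*(51*cos(a)/2 + 6*cos(2*a) + cos(3*a)/2 + 18)*sin(a)/(cos(a)^3 + 6*cos(a)^2 + 2*cos(a) - 8)^2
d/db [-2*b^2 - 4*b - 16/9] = -4*b - 4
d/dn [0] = 0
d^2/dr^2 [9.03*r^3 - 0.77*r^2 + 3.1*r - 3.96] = 54.18*r - 1.54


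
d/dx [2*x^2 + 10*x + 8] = 4*x + 10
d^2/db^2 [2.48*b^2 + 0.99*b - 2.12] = 4.96000000000000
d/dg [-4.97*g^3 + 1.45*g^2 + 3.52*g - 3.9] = -14.91*g^2 + 2.9*g + 3.52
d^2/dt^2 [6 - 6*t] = 0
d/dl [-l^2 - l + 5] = -2*l - 1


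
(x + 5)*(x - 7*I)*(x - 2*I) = x^3 + 5*x^2 - 9*I*x^2 - 14*x - 45*I*x - 70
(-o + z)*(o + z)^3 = -o^4 - 2*o^3*z + 2*o*z^3 + z^4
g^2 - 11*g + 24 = (g - 8)*(g - 3)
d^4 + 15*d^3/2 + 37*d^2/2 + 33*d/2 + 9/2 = (d + 1/2)*(d + 1)*(d + 3)^2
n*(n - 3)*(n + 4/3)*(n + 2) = n^4 + n^3/3 - 22*n^2/3 - 8*n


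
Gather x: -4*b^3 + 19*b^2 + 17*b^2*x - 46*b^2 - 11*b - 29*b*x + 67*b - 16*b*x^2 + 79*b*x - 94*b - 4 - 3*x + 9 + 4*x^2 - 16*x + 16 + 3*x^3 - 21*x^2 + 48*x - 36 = -4*b^3 - 27*b^2 - 38*b + 3*x^3 + x^2*(-16*b - 17) + x*(17*b^2 + 50*b + 29) - 15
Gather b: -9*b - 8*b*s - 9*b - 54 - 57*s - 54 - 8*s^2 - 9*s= b*(-8*s - 18) - 8*s^2 - 66*s - 108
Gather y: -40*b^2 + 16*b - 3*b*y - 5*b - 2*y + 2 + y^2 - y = -40*b^2 + 11*b + y^2 + y*(-3*b - 3) + 2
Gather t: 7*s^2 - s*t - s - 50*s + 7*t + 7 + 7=7*s^2 - 51*s + t*(7 - s) + 14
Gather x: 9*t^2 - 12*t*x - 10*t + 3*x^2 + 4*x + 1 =9*t^2 - 10*t + 3*x^2 + x*(4 - 12*t) + 1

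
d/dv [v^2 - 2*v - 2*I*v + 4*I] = 2*v - 2 - 2*I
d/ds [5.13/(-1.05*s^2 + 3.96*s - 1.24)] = (10.773*s - 20.3148)/(1.05*s^2 - 3.96*s + 1.24)^2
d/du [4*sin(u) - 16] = 4*cos(u)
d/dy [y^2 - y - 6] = 2*y - 1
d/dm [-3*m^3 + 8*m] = 8 - 9*m^2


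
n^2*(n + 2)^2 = n^4 + 4*n^3 + 4*n^2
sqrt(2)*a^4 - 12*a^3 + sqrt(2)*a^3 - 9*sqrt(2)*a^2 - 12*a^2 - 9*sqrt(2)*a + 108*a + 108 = (a - 3)*(a + 3)*(a - 6*sqrt(2))*(sqrt(2)*a + sqrt(2))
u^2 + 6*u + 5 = (u + 1)*(u + 5)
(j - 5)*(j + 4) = j^2 - j - 20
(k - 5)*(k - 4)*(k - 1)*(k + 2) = k^4 - 8*k^3 + 9*k^2 + 38*k - 40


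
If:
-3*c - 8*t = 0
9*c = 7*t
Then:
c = 0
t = 0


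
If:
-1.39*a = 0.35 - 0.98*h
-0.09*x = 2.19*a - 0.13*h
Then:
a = 0.0231493258712796 - 0.0448740778427881*x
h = 0.389977105062325 - 0.0636479267361994*x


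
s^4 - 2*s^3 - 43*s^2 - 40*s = s*(s - 8)*(s + 1)*(s + 5)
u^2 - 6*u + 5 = (u - 5)*(u - 1)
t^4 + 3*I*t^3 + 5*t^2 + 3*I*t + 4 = (t - I)^2*(t + I)*(t + 4*I)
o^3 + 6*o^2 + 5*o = o*(o + 1)*(o + 5)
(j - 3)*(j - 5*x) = j^2 - 5*j*x - 3*j + 15*x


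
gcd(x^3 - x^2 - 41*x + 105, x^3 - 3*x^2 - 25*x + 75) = x^2 - 8*x + 15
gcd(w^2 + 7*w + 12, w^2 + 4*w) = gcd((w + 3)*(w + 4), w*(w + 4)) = w + 4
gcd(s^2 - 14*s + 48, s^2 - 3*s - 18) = s - 6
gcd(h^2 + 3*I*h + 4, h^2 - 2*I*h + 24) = h + 4*I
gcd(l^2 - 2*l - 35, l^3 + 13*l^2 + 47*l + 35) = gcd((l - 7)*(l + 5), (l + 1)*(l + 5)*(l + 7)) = l + 5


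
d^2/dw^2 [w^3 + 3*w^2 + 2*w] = 6*w + 6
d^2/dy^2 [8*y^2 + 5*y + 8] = 16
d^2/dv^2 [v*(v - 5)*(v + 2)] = 6*v - 6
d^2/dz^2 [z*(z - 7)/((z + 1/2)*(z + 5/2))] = 40*(-32*z^3 - 12*z^2 + 84*z + 89)/(64*z^6 + 576*z^5 + 1968*z^4 + 3168*z^3 + 2460*z^2 + 900*z + 125)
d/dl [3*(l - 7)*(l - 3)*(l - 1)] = 9*l^2 - 66*l + 93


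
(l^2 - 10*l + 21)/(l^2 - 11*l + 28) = (l - 3)/(l - 4)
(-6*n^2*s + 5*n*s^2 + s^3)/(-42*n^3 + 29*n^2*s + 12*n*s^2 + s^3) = s/(7*n + s)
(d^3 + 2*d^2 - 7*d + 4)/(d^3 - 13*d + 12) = (d - 1)/(d - 3)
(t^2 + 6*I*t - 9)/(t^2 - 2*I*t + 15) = (t + 3*I)/(t - 5*I)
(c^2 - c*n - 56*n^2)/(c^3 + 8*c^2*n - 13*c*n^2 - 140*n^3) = (c - 8*n)/(c^2 + c*n - 20*n^2)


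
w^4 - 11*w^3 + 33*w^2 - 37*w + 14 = (w - 7)*(w - 2)*(w - 1)^2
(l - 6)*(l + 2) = l^2 - 4*l - 12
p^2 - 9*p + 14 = (p - 7)*(p - 2)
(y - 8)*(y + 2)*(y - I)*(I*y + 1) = I*y^4 + 2*y^3 - 6*I*y^3 - 12*y^2 - 17*I*y^2 - 32*y + 6*I*y + 16*I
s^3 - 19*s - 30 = (s - 5)*(s + 2)*(s + 3)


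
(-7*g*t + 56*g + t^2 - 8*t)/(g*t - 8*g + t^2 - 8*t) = (-7*g + t)/(g + t)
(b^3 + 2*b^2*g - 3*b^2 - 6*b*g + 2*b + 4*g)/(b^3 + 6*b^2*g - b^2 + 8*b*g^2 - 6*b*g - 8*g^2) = (b - 2)/(b + 4*g)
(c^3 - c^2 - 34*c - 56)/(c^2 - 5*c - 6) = (-c^3 + c^2 + 34*c + 56)/(-c^2 + 5*c + 6)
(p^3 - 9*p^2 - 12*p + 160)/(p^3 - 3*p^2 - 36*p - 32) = (p - 5)/(p + 1)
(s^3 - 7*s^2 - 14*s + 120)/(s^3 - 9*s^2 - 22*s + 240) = (s^2 - s - 20)/(s^2 - 3*s - 40)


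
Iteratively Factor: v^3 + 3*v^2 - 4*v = (v + 4)*(v^2 - v) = v*(v + 4)*(v - 1)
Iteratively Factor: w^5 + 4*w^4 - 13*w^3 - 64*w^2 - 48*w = (w + 3)*(w^4 + w^3 - 16*w^2 - 16*w) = (w + 1)*(w + 3)*(w^3 - 16*w) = (w + 1)*(w + 3)*(w + 4)*(w^2 - 4*w) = (w - 4)*(w + 1)*(w + 3)*(w + 4)*(w)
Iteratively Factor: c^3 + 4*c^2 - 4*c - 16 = (c - 2)*(c^2 + 6*c + 8) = (c - 2)*(c + 4)*(c + 2)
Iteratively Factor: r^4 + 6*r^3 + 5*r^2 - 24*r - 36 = (r - 2)*(r^3 + 8*r^2 + 21*r + 18) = (r - 2)*(r + 3)*(r^2 + 5*r + 6) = (r - 2)*(r + 2)*(r + 3)*(r + 3)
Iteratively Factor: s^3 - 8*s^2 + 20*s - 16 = (s - 2)*(s^2 - 6*s + 8) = (s - 2)^2*(s - 4)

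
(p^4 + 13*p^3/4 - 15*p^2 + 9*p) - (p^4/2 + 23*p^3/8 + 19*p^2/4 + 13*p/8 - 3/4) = p^4/2 + 3*p^3/8 - 79*p^2/4 + 59*p/8 + 3/4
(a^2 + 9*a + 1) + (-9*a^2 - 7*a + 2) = -8*a^2 + 2*a + 3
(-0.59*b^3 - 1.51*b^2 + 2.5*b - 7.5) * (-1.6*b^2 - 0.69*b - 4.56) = 0.944*b^5 + 2.8231*b^4 - 0.2677*b^3 + 17.1606*b^2 - 6.225*b + 34.2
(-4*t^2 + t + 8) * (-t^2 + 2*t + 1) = 4*t^4 - 9*t^3 - 10*t^2 + 17*t + 8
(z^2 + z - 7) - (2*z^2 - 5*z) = -z^2 + 6*z - 7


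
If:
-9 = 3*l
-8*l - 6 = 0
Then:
No Solution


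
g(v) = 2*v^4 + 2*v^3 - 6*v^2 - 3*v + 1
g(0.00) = 1.00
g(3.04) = 163.43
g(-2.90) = 51.92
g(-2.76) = 37.58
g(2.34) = 46.72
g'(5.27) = 1271.30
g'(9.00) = 6207.00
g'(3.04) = 240.73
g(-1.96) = -1.71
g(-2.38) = 11.36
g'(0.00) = -3.00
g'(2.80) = 186.06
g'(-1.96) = -16.67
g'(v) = 8*v^3 + 6*v^2 - 12*v - 3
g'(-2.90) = -112.85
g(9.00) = 14068.00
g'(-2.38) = -48.30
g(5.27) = 1653.95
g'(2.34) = 104.28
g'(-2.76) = -92.37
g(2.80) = 112.40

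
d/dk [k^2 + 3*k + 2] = 2*k + 3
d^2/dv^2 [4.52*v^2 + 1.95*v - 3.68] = 9.04000000000000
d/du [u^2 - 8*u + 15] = 2*u - 8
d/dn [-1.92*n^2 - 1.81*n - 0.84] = -3.84*n - 1.81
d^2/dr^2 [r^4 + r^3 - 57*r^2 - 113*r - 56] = 12*r^2 + 6*r - 114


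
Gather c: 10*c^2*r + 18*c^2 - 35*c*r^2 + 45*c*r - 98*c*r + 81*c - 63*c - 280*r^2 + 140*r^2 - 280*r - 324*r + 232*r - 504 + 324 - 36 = c^2*(10*r + 18) + c*(-35*r^2 - 53*r + 18) - 140*r^2 - 372*r - 216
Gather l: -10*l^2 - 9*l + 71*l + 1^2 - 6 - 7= -10*l^2 + 62*l - 12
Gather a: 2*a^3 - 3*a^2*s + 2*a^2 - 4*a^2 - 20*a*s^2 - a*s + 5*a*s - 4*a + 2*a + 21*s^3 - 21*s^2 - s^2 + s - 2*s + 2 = 2*a^3 + a^2*(-3*s - 2) + a*(-20*s^2 + 4*s - 2) + 21*s^3 - 22*s^2 - s + 2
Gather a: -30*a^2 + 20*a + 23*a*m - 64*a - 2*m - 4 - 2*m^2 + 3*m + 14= -30*a^2 + a*(23*m - 44) - 2*m^2 + m + 10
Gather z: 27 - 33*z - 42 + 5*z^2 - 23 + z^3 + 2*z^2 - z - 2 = z^3 + 7*z^2 - 34*z - 40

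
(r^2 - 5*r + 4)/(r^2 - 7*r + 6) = (r - 4)/(r - 6)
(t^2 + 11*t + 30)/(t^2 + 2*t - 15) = (t + 6)/(t - 3)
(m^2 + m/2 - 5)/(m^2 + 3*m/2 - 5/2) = (m - 2)/(m - 1)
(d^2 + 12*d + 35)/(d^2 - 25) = (d + 7)/(d - 5)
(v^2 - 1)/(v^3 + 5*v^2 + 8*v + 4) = (v - 1)/(v^2 + 4*v + 4)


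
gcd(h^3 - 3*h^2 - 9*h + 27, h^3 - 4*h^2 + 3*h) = h - 3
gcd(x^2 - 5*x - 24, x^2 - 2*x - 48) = x - 8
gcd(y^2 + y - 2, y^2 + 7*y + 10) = y + 2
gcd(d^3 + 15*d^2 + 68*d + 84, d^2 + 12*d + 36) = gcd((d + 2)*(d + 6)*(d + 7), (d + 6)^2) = d + 6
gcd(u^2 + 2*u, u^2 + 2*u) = u^2 + 2*u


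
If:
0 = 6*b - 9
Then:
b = 3/2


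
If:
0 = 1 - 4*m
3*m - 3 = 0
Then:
No Solution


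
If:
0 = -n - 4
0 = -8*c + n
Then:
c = -1/2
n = -4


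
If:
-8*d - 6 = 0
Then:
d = -3/4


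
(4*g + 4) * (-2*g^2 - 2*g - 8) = -8*g^3 - 16*g^2 - 40*g - 32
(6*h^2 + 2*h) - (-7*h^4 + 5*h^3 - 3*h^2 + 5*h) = 7*h^4 - 5*h^3 + 9*h^2 - 3*h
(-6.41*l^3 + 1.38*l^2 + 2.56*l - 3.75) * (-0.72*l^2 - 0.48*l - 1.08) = 4.6152*l^5 + 2.0832*l^4 + 4.4172*l^3 - 0.0192000000000001*l^2 - 0.9648*l + 4.05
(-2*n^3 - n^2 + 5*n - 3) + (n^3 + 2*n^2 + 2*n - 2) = -n^3 + n^2 + 7*n - 5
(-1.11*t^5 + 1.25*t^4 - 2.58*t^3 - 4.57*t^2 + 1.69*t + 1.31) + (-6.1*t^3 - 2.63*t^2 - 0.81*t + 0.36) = -1.11*t^5 + 1.25*t^4 - 8.68*t^3 - 7.2*t^2 + 0.88*t + 1.67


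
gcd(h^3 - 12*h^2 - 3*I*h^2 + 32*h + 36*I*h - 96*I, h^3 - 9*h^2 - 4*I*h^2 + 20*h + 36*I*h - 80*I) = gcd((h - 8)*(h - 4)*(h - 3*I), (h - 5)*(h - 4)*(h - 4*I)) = h - 4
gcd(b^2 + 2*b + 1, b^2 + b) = b + 1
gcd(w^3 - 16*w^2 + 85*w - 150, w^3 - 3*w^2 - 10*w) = w - 5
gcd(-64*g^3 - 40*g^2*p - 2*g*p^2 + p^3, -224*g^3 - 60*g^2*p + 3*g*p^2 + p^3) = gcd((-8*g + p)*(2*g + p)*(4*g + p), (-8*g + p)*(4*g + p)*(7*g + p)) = -32*g^2 - 4*g*p + p^2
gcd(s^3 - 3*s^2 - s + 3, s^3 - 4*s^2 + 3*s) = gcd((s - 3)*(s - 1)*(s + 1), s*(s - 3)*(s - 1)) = s^2 - 4*s + 3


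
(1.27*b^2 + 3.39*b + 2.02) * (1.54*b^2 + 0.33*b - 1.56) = 1.9558*b^4 + 5.6397*b^3 + 2.2483*b^2 - 4.6218*b - 3.1512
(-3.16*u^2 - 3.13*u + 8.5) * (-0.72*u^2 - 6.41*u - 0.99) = 2.2752*u^4 + 22.5092*u^3 + 17.0717*u^2 - 51.3863*u - 8.415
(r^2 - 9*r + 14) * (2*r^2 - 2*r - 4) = 2*r^4 - 20*r^3 + 42*r^2 + 8*r - 56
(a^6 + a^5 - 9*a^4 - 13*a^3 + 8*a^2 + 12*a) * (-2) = -2*a^6 - 2*a^5 + 18*a^4 + 26*a^3 - 16*a^2 - 24*a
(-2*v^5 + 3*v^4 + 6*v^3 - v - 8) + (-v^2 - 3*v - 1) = -2*v^5 + 3*v^4 + 6*v^3 - v^2 - 4*v - 9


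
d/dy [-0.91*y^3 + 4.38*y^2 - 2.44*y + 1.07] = -2.73*y^2 + 8.76*y - 2.44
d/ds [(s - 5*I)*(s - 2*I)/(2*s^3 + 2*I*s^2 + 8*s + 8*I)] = (-s^2 + 10*I*s - 17)/(2*(s^4 + 6*I*s^3 - 13*s^2 - 12*I*s + 4))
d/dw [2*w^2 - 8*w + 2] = 4*w - 8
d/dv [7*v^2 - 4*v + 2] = 14*v - 4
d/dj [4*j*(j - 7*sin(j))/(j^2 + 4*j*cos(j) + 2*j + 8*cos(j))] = 4*(4*j^3*sin(j) - 7*j^3*cos(j) + 15*j^2*sin(j) - 10*j^2*cos(j) - 26*j^2 + 16*j*cos(j) - 56*j - 28*sin(2*j))/((j + 2)^2*(j + 4*cos(j))^2)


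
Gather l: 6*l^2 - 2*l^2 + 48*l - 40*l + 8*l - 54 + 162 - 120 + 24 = 4*l^2 + 16*l + 12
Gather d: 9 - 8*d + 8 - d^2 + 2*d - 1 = -d^2 - 6*d + 16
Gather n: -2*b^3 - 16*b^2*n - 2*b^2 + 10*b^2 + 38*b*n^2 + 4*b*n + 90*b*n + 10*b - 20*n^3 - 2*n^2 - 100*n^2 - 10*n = -2*b^3 + 8*b^2 + 10*b - 20*n^3 + n^2*(38*b - 102) + n*(-16*b^2 + 94*b - 10)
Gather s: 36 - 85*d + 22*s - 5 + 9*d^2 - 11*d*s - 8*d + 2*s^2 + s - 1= 9*d^2 - 93*d + 2*s^2 + s*(23 - 11*d) + 30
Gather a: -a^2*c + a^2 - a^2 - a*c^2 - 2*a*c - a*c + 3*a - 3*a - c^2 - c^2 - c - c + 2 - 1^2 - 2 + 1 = -a^2*c + a*(-c^2 - 3*c) - 2*c^2 - 2*c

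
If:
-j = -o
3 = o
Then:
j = 3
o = 3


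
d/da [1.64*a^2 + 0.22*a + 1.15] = 3.28*a + 0.22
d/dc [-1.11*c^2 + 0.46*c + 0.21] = 0.46 - 2.22*c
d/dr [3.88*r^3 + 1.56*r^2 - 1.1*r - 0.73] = 11.64*r^2 + 3.12*r - 1.1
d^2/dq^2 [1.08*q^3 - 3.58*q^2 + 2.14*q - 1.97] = 6.48*q - 7.16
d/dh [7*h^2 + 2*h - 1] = 14*h + 2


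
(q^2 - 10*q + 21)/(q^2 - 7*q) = (q - 3)/q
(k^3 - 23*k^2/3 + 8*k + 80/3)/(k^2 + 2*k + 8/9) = 3*(k^2 - 9*k + 20)/(3*k + 2)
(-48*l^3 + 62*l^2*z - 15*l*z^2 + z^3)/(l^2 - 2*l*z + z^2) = (48*l^2 - 14*l*z + z^2)/(-l + z)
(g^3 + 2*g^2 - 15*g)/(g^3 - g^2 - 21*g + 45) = g/(g - 3)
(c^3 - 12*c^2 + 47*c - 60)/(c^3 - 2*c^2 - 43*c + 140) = (c - 3)/(c + 7)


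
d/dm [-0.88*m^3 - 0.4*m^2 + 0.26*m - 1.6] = -2.64*m^2 - 0.8*m + 0.26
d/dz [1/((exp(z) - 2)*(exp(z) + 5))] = (-2*exp(z) - 3)*exp(z)/(exp(4*z) + 6*exp(3*z) - 11*exp(2*z) - 60*exp(z) + 100)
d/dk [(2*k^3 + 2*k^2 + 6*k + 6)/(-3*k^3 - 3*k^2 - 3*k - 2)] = 2*(12*k^3 + 27*k^2 + 14*k + 3)/(9*k^6 + 18*k^5 + 27*k^4 + 30*k^3 + 21*k^2 + 12*k + 4)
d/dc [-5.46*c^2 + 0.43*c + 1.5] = 0.43 - 10.92*c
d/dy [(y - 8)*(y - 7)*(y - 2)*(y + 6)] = 4*y^3 - 33*y^2 - 32*y + 404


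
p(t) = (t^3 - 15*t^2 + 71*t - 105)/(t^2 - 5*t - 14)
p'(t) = (5 - 2*t)*(t^3 - 15*t^2 + 71*t - 105)/(t^2 - 5*t - 14)^2 + (3*t^2 - 30*t + 71)/(t^2 - 5*t - 14)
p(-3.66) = -34.74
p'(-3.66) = -11.70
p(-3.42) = -38.07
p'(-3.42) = -16.36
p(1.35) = 1.80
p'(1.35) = -2.12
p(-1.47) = 54.57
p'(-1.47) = -123.60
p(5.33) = 0.10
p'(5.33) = 0.35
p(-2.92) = -50.96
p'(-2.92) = -40.35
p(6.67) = 0.71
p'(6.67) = 0.53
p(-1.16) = 30.51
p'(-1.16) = -48.60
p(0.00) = 7.50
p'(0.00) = -7.75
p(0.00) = 7.50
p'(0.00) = -7.75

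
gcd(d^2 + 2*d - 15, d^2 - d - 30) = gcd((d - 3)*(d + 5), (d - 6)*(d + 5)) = d + 5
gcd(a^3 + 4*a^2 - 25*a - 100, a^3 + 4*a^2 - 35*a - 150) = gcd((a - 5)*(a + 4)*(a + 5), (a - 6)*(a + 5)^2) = a + 5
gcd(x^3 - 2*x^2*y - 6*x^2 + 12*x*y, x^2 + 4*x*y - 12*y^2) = x - 2*y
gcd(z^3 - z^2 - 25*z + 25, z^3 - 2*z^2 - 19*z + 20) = z^2 - 6*z + 5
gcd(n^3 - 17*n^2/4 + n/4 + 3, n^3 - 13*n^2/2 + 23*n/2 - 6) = n^2 - 5*n + 4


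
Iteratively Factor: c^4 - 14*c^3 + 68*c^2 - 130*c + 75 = (c - 5)*(c^3 - 9*c^2 + 23*c - 15) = (c - 5)*(c - 1)*(c^2 - 8*c + 15) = (c - 5)*(c - 3)*(c - 1)*(c - 5)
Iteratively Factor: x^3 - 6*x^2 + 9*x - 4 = (x - 4)*(x^2 - 2*x + 1) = (x - 4)*(x - 1)*(x - 1)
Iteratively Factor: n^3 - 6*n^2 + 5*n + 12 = (n - 4)*(n^2 - 2*n - 3) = (n - 4)*(n + 1)*(n - 3)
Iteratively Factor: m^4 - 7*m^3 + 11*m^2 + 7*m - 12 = (m + 1)*(m^3 - 8*m^2 + 19*m - 12) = (m - 4)*(m + 1)*(m^2 - 4*m + 3) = (m - 4)*(m - 3)*(m + 1)*(m - 1)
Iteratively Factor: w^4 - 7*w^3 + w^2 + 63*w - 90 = (w - 2)*(w^3 - 5*w^2 - 9*w + 45) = (w - 5)*(w - 2)*(w^2 - 9) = (w - 5)*(w - 2)*(w + 3)*(w - 3)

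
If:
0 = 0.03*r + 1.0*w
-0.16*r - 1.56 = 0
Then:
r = -9.75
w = 0.29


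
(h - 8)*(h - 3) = h^2 - 11*h + 24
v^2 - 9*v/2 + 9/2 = (v - 3)*(v - 3/2)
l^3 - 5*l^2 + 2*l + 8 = (l - 4)*(l - 2)*(l + 1)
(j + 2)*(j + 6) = j^2 + 8*j + 12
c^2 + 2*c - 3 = (c - 1)*(c + 3)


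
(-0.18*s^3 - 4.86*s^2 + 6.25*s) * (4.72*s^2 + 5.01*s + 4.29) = -0.8496*s^5 - 23.841*s^4 + 4.3792*s^3 + 10.4631*s^2 + 26.8125*s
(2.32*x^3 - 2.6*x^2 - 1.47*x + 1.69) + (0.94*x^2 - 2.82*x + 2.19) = 2.32*x^3 - 1.66*x^2 - 4.29*x + 3.88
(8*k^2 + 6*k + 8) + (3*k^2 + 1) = 11*k^2 + 6*k + 9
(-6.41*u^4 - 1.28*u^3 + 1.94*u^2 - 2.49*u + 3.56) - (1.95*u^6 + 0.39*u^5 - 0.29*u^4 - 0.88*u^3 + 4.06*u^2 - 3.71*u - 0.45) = -1.95*u^6 - 0.39*u^5 - 6.12*u^4 - 0.4*u^3 - 2.12*u^2 + 1.22*u + 4.01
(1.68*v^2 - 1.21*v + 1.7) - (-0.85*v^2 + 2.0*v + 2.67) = 2.53*v^2 - 3.21*v - 0.97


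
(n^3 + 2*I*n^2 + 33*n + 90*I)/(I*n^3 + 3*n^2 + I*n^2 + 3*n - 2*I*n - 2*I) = (-I*n^3 + 2*n^2 - 33*I*n + 90)/(n^3 + n^2*(1 - 3*I) - n*(2 + 3*I) - 2)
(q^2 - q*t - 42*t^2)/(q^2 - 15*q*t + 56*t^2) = (q + 6*t)/(q - 8*t)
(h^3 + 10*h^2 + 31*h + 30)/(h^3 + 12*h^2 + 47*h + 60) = (h + 2)/(h + 4)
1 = 1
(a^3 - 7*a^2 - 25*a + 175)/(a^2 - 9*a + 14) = (a^2 - 25)/(a - 2)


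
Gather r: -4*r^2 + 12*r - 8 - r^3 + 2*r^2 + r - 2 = -r^3 - 2*r^2 + 13*r - 10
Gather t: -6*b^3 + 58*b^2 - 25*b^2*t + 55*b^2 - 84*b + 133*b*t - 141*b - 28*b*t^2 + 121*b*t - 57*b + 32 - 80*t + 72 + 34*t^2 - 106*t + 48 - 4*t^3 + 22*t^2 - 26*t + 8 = -6*b^3 + 113*b^2 - 282*b - 4*t^3 + t^2*(56 - 28*b) + t*(-25*b^2 + 254*b - 212) + 160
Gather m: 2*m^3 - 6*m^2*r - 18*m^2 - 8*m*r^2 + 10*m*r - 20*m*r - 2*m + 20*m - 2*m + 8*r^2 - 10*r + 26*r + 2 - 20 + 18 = 2*m^3 + m^2*(-6*r - 18) + m*(-8*r^2 - 10*r + 16) + 8*r^2 + 16*r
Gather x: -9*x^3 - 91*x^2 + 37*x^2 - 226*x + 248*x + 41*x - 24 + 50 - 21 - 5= -9*x^3 - 54*x^2 + 63*x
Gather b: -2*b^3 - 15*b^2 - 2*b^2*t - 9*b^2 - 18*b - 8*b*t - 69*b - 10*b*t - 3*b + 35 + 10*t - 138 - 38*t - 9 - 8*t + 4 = -2*b^3 + b^2*(-2*t - 24) + b*(-18*t - 90) - 36*t - 108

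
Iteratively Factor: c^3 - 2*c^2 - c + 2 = (c + 1)*(c^2 - 3*c + 2) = (c - 1)*(c + 1)*(c - 2)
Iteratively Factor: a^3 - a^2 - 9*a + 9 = (a - 1)*(a^2 - 9) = (a - 1)*(a + 3)*(a - 3)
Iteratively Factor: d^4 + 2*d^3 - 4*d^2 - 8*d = (d - 2)*(d^3 + 4*d^2 + 4*d) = (d - 2)*(d + 2)*(d^2 + 2*d) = d*(d - 2)*(d + 2)*(d + 2)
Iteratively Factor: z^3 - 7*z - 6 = (z - 3)*(z^2 + 3*z + 2) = (z - 3)*(z + 1)*(z + 2)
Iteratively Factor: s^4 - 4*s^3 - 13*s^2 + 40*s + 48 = (s + 3)*(s^3 - 7*s^2 + 8*s + 16) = (s - 4)*(s + 3)*(s^2 - 3*s - 4) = (s - 4)*(s + 1)*(s + 3)*(s - 4)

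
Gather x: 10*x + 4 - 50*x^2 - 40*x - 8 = -50*x^2 - 30*x - 4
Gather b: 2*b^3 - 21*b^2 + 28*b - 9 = 2*b^3 - 21*b^2 + 28*b - 9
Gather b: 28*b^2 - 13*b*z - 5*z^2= 28*b^2 - 13*b*z - 5*z^2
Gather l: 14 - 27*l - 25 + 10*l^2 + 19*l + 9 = 10*l^2 - 8*l - 2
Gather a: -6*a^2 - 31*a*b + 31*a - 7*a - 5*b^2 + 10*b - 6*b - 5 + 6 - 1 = -6*a^2 + a*(24 - 31*b) - 5*b^2 + 4*b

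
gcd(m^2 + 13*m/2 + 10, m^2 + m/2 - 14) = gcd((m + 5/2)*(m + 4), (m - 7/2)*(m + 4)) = m + 4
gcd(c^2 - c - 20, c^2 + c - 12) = c + 4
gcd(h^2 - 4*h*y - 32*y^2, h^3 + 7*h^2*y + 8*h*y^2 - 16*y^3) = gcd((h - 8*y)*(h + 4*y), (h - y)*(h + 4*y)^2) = h + 4*y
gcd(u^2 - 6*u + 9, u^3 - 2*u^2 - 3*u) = u - 3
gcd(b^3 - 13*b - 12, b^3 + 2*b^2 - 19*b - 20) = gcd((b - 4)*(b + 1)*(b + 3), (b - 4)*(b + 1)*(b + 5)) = b^2 - 3*b - 4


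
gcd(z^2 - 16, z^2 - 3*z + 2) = 1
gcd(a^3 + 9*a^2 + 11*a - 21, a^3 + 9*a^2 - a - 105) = a + 7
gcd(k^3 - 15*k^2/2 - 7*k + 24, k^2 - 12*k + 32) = k - 8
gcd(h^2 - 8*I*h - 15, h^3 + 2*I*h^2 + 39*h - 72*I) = h - 3*I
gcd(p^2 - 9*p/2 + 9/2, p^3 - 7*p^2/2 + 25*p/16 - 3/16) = p - 3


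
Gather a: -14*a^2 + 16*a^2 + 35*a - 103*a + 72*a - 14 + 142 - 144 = 2*a^2 + 4*a - 16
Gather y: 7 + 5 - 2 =10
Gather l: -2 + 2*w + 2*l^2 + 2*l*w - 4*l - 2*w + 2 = 2*l^2 + l*(2*w - 4)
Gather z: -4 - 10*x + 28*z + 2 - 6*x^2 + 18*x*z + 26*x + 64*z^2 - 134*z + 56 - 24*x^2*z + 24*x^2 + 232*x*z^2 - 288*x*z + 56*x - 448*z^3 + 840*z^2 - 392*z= 18*x^2 + 72*x - 448*z^3 + z^2*(232*x + 904) + z*(-24*x^2 - 270*x - 498) + 54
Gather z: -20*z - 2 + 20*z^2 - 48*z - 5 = 20*z^2 - 68*z - 7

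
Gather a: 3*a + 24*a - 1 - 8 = 27*a - 9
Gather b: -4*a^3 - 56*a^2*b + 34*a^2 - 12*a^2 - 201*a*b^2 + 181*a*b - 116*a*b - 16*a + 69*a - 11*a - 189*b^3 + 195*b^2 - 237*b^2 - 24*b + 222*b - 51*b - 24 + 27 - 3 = -4*a^3 + 22*a^2 + 42*a - 189*b^3 + b^2*(-201*a - 42) + b*(-56*a^2 + 65*a + 147)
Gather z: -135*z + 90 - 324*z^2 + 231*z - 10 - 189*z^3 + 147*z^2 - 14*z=-189*z^3 - 177*z^2 + 82*z + 80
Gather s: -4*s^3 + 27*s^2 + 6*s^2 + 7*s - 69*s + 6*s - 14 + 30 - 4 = -4*s^3 + 33*s^2 - 56*s + 12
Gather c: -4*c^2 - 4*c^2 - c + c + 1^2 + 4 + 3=8 - 8*c^2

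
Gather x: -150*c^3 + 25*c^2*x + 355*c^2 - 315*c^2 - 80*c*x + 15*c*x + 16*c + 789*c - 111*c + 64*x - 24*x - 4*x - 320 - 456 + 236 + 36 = -150*c^3 + 40*c^2 + 694*c + x*(25*c^2 - 65*c + 36) - 504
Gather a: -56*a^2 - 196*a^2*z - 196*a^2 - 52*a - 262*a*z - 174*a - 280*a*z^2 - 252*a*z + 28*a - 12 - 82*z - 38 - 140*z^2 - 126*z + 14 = a^2*(-196*z - 252) + a*(-280*z^2 - 514*z - 198) - 140*z^2 - 208*z - 36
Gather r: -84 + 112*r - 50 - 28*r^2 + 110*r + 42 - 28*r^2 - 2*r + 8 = -56*r^2 + 220*r - 84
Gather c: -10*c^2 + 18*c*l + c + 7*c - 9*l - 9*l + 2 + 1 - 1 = -10*c^2 + c*(18*l + 8) - 18*l + 2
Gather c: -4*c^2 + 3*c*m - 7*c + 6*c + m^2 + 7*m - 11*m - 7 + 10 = -4*c^2 + c*(3*m - 1) + m^2 - 4*m + 3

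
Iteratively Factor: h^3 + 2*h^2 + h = (h)*(h^2 + 2*h + 1) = h*(h + 1)*(h + 1)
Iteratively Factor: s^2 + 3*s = (s)*(s + 3)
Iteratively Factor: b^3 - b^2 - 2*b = (b + 1)*(b^2 - 2*b) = b*(b + 1)*(b - 2)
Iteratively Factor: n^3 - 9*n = (n - 3)*(n^2 + 3*n) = n*(n - 3)*(n + 3)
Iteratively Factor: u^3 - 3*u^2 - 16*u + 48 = (u + 4)*(u^2 - 7*u + 12) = (u - 4)*(u + 4)*(u - 3)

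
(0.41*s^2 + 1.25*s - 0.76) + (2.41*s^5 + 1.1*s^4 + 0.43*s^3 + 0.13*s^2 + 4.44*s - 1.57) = 2.41*s^5 + 1.1*s^4 + 0.43*s^3 + 0.54*s^2 + 5.69*s - 2.33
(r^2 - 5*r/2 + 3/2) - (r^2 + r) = 3/2 - 7*r/2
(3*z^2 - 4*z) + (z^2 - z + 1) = 4*z^2 - 5*z + 1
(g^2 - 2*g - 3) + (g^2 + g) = 2*g^2 - g - 3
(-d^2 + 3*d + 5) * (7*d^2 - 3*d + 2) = -7*d^4 + 24*d^3 + 24*d^2 - 9*d + 10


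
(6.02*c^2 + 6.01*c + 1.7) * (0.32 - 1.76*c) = -10.5952*c^3 - 8.6512*c^2 - 1.0688*c + 0.544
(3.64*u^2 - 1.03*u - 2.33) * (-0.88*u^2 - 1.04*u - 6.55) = -3.2032*u^4 - 2.8792*u^3 - 20.7204*u^2 + 9.1697*u + 15.2615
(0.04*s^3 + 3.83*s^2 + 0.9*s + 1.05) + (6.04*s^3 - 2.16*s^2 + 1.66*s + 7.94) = 6.08*s^3 + 1.67*s^2 + 2.56*s + 8.99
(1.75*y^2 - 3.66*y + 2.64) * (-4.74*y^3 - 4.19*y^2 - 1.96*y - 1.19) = -8.295*y^5 + 10.0159*y^4 - 0.608199999999998*y^3 - 5.9705*y^2 - 0.819*y - 3.1416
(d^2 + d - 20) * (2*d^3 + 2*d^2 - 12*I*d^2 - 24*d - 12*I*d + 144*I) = 2*d^5 + 4*d^4 - 12*I*d^4 - 62*d^3 - 24*I*d^3 - 64*d^2 + 372*I*d^2 + 480*d + 384*I*d - 2880*I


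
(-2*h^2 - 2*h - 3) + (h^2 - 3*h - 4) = -h^2 - 5*h - 7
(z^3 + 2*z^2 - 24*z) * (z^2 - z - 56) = z^5 + z^4 - 82*z^3 - 88*z^2 + 1344*z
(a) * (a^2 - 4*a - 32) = a^3 - 4*a^2 - 32*a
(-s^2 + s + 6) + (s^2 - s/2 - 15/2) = s/2 - 3/2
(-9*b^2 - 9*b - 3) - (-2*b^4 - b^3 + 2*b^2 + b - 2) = 2*b^4 + b^3 - 11*b^2 - 10*b - 1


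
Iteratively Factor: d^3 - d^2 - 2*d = (d + 1)*(d^2 - 2*d) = (d - 2)*(d + 1)*(d)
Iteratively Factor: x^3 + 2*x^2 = (x + 2)*(x^2) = x*(x + 2)*(x)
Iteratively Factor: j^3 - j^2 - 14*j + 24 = (j + 4)*(j^2 - 5*j + 6) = (j - 3)*(j + 4)*(j - 2)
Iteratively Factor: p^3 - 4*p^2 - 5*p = (p - 5)*(p^2 + p) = p*(p - 5)*(p + 1)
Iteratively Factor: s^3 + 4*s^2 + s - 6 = (s - 1)*(s^2 + 5*s + 6) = (s - 1)*(s + 3)*(s + 2)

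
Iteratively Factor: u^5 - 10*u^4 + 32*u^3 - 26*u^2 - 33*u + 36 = (u + 1)*(u^4 - 11*u^3 + 43*u^2 - 69*u + 36) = (u - 3)*(u + 1)*(u^3 - 8*u^2 + 19*u - 12) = (u - 4)*(u - 3)*(u + 1)*(u^2 - 4*u + 3) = (u - 4)*(u - 3)^2*(u + 1)*(u - 1)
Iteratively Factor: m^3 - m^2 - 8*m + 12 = (m - 2)*(m^2 + m - 6) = (m - 2)*(m + 3)*(m - 2)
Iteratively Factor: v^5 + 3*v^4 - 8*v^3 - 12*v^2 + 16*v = (v)*(v^4 + 3*v^3 - 8*v^2 - 12*v + 16) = v*(v + 4)*(v^3 - v^2 - 4*v + 4) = v*(v - 1)*(v + 4)*(v^2 - 4) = v*(v - 1)*(v + 2)*(v + 4)*(v - 2)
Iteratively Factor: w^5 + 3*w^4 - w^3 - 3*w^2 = (w + 3)*(w^4 - w^2) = (w - 1)*(w + 3)*(w^3 + w^2) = w*(w - 1)*(w + 3)*(w^2 + w) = w^2*(w - 1)*(w + 3)*(w + 1)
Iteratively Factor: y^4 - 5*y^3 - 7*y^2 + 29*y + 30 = (y + 2)*(y^3 - 7*y^2 + 7*y + 15) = (y + 1)*(y + 2)*(y^2 - 8*y + 15) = (y - 5)*(y + 1)*(y + 2)*(y - 3)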